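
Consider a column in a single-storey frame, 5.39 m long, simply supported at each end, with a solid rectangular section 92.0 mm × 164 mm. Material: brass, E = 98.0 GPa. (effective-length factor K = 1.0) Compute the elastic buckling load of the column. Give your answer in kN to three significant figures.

P_cr ≈ 354 kN

Buckling occurs about the weak axis: I_min = h·b³/12 with b = 92.0 mm (the shorter side).
I_min = 164×92.0³/12 = 1.064×10^7 mm⁴
I = 1.064×10^7 mm⁴ = 1.064×10^-5 m⁴
Effective length L_e = K·L = 1 × 5.39 = 5.390 m
P_cr = π²EI / L_e² = π² × 98.0×10⁹ × 1.064×10^-5 / 5.390² = 3.543×10^5 N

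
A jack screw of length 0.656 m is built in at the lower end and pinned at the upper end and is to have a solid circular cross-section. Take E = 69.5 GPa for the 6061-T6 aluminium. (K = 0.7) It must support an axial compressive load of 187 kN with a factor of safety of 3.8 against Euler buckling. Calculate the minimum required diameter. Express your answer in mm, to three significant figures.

Required P_cr = n·P = 3.8 × 187 = 710.6 kN
L_e = K·L = 0.7 × 0.656 = 0.4592 m
Required I = P_cr·L_e²/(π²E) = 7.106×10^5 × 0.4592² / (π² × 6.95×10^10) = 2.184×10^-7 m⁴
I_req = 2.184×10^5 mm⁴
Solid circle: I = πd⁴/64  ⇒  d = (64I/π)^(1/4) = (64×2.184×10^5/π)^(1/4) = 45.9 mm

d ≈ 45.9 mm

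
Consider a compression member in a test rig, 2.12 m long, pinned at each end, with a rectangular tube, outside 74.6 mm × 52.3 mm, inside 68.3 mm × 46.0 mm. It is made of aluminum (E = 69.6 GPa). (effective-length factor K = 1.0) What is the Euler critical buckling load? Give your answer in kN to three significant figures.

P_cr ≈ 51.3 kN

Weak-axis I_min = (h_o·b_o³ − h_i·b_i³)/12 with b_o = 52.3, b_i = 46.00 mm (shorter outer/inner sides).
I_min = (74.6×52.3³ − 68.30×46.00³)/12 = 3.353×10^5 mm⁴
I = 3.353×10^5 mm⁴ = 3.353×10^-7 m⁴
Effective length L_e = K·L = 1 × 2.12 = 2.120 m
P_cr = π²EI / L_e² = π² × 69.6×10⁹ × 3.353×10^-7 / 2.120² = 5.125×10^4 N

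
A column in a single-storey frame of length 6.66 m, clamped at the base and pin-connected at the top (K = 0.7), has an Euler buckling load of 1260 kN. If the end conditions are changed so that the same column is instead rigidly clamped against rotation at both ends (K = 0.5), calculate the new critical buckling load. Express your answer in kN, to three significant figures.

P_cr ∝ 1/K², so P_cr,new = P_cr,old × (K_old/K_new)² = 1260 × (0.7/0.5)²
= 1260 × 1.960 = 2470 kN

P_cr ≈ 2470 kN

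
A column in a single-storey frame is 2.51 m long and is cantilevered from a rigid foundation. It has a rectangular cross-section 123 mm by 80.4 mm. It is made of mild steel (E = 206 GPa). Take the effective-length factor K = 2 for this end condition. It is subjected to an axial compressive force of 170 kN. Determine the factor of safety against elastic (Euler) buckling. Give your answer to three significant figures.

n ≈ 2.53

Buckling occurs about the weak axis: I_min = h·b³/12 with b = 80.4 mm (the shorter side).
I_min = 123×80.4³/12 = 5.327×10^6 mm⁴
I = 5.327×10^6 mm⁴ = 5.327×10^-6 m⁴
Effective length L_e = K·L = 2 × 2.51 = 5.020 m
P_cr = π²EI / L_e² = π² × 206×10⁹ × 5.327×10^-6 / 5.020² = 4.298×10^5 N
Factor of safety n = P_cr / P = 429.79 / 170 = 2.53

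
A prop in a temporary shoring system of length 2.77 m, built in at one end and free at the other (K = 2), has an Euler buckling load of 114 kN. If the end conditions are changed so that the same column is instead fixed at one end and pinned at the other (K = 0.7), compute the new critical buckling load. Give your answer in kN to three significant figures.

P_cr ∝ 1/K², so P_cr,new = P_cr,old × (K_old/K_new)² = 114 × (2/0.7)²
= 114 × 8.163 = 931 kN

P_cr ≈ 931 kN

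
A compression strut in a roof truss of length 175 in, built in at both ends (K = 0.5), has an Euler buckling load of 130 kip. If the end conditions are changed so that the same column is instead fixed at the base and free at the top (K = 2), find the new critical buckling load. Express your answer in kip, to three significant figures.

P_cr ≈ 8.12 kip

P_cr ∝ 1/K², so P_cr,new = P_cr,old × (K_old/K_new)² = 130 × (0.5/2)²
= 130 × 0.06250 = 8.12 kip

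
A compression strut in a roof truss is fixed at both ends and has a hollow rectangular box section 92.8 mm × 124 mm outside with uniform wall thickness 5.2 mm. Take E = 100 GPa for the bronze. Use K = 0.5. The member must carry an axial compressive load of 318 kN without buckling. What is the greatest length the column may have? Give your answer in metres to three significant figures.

L_max ≈ 6.06 m

Inner dimensions: h_i = 124 − 2×5.2 = 113.6 mm, b_i = 92.8 − 2×5.2 = 82.40 mm
Weak-axis I_min = (h_o·b_o³ − h_i·b_i³)/12 with b_o = 92.8, b_i = 82.40 mm (shorter outer/inner sides).
I_min = (124×92.8³ − 113.6×82.40³)/12 = 2.962×10^6 mm⁴
I = 2.962×10^-6 m⁴
At the buckling limit P_cr = P = 3.180×10^5 N
From P_cr = π²EI/(K·L)²:  L = (1/K)·√(π²EI/P_cr) = (1/0.5)·√(π²×1.00×10^11×2.962×10^-6/3.180×10^5)
L = 6.06 m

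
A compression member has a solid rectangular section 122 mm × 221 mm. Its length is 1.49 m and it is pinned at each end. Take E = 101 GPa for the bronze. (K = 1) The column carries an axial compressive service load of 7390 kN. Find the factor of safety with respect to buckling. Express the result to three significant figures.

Buckling occurs about the weak axis: I_min = h·b³/12 with b = 122 mm (the shorter side).
I_min = 221×122³/12 = 3.344×10^7 mm⁴
I = 3.344×10^7 mm⁴ = 3.344×10^-5 m⁴
Effective length L_e = K·L = 1 × 1.49 = 1.490 m
P_cr = π²EI / L_e² = π² × 101×10⁹ × 3.344×10^-5 / 1.490² = 1.502×10^7 N
Factor of safety n = P_cr / P = 15015 / 7390 = 2.03

n ≈ 2.03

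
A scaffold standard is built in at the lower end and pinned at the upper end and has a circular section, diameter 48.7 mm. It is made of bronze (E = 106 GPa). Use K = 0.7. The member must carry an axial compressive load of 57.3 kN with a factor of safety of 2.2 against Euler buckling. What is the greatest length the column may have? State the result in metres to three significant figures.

I = πd⁴/64 = π×48.7⁴/64 = 2.761×10^5 mm⁴
I = 2.761×10^-7 m⁴
Required critical load P_cr = n·P = 2.2 × 57.3 = 126.1 kN = 1.261×10^5 N
From P_cr = π²EI/(K·L)²:  L = (1/K)·√(π²EI/P_cr) = (1/0.7)·√(π²×1.06×10^11×2.761×10^-7/1.261×10^5)
L = 2.16 m

L_max ≈ 2.16 m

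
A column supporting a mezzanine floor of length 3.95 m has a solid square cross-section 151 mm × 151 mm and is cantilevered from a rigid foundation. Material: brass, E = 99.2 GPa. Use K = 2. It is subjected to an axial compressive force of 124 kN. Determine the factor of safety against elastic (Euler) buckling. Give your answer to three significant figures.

I = a⁴/12 = 151⁴/12 = 4.332×10^7 mm⁴
I = 4.332×10^7 mm⁴ = 4.332×10^-5 m⁴
Effective length L_e = K·L = 2 × 3.95 = 7.900 m
P_cr = π²EI / L_e² = π² × 99.2×10⁹ × 4.332×10^-5 / 7.900² = 6.796×10^5 N
Factor of safety n = P_cr / P = 679.65 / 124 = 5.48

n ≈ 5.48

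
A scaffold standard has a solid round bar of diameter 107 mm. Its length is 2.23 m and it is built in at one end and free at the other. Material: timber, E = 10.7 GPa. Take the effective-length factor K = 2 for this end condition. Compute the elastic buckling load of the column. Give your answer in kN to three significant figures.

I = πd⁴/64 = π×107⁴/64 = 6.434×10^6 mm⁴
I = 6.434×10^6 mm⁴ = 6.434×10^-6 m⁴
Effective length L_e = K·L = 2 × 2.23 = 4.460 m
P_cr = π²EI / L_e² = π² × 10.7×10⁹ × 6.434×10^-6 / 4.460² = 3.416×10^4 N

P_cr ≈ 34.2 kN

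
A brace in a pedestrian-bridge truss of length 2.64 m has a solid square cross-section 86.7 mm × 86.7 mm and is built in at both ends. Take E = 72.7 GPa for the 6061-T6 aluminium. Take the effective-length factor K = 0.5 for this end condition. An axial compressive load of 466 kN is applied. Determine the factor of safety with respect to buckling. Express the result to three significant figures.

I = a⁴/12 = 86.7⁴/12 = 4.709×10^6 mm⁴
I = 4.709×10^6 mm⁴ = 4.709×10^-6 m⁴
Effective length L_e = K·L = 0.5 × 2.64 = 1.320 m
P_cr = π²EI / L_e² = π² × 72.7×10⁹ × 4.709×10^-6 / 1.320² = 1.939×10^6 N
Factor of safety n = P_cr / P = 1939.0 / 466 = 4.16

n ≈ 4.16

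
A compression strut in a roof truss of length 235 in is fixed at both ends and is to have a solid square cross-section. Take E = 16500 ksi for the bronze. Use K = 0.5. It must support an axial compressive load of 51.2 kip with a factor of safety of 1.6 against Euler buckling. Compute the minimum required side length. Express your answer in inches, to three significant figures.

a ≈ 3.02 in

Required P_cr = n·P = 1.6 × 51.2 = 81.92 kip
L_e = K·L = 0.5 × 235 = 117.5 in
Required I = P_cr·L_e²/(π²E) = 8.192×10^4 × 117.5² / (π² × 1.65×10^7) = 6.945 in⁴
Solid square: I = a⁴/12  ⇒  a = (12I)^(1/4) = (12×6.945)^(1/4) = 3.02 in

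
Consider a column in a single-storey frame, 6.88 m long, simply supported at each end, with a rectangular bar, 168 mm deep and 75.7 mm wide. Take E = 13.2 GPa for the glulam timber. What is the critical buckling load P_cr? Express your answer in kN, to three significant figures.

P_cr ≈ 16.7 kN

Buckling occurs about the weak axis: I_min = h·b³/12 with b = 75.7 mm (the shorter side).
I_min = 168×75.7³/12 = 6.073×10^6 mm⁴
I = 6.073×10^6 mm⁴ = 6.073×10^-6 m⁴
Effective length L_e = K·L = 1 × 6.88 = 6.880 m
P_cr = π²EI / L_e² = π² × 13.2×10⁹ × 6.073×10^-6 / 6.880² = 1.672×10^4 N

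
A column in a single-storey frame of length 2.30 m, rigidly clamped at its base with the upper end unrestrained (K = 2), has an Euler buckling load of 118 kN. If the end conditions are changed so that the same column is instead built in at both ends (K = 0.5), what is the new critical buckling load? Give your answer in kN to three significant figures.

P_cr ≈ 1890 kN

P_cr ∝ 1/K², so P_cr,new = P_cr,old × (K_old/K_new)² = 118 × (2/0.5)²
= 118 × 16.00 = 1890 kN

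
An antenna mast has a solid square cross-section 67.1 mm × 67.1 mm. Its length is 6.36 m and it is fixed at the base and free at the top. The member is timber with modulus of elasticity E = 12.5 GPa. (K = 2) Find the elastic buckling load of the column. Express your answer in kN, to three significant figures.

I = a⁴/12 = 67.1⁴/12 = 1.689×10^6 mm⁴
I = 1.689×10^6 mm⁴ = 1.689×10^-6 m⁴
Effective length L_e = K·L = 2 × 6.36 = 12.72 m
P_cr = π²EI / L_e² = π² × 12.5×10⁹ × 1.689×10^-6 / 12.72² = 1.288×10^3 N

P_cr ≈ 1.29 kN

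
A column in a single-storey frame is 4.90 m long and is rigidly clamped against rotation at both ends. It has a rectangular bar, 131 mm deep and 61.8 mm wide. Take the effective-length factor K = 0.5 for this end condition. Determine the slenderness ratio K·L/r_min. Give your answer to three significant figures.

λ ≈ 137

For a rectangle r_min = b/√12 = 61.8/√12 = 17.84 mm
L_e = K·L = 0.5 × 4.90 m = 2.450 m = 2450.0 mm
λ = L_e / r_min = 2450.0 / 17.84 = 137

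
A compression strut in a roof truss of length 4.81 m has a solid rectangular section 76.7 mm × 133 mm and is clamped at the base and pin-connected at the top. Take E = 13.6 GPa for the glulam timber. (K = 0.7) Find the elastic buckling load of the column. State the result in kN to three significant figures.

P_cr ≈ 59.2 kN

Buckling occurs about the weak axis: I_min = h·b³/12 with b = 76.7 mm (the shorter side).
I_min = 133×76.7³/12 = 5.001×10^6 mm⁴
I = 5.001×10^6 mm⁴ = 5.001×10^-6 m⁴
Effective length L_e = K·L = 0.7 × 4.81 = 3.367 m
P_cr = π²EI / L_e² = π² × 13.6×10⁹ × 5.001×10^-6 / 3.367² = 5.921×10^4 N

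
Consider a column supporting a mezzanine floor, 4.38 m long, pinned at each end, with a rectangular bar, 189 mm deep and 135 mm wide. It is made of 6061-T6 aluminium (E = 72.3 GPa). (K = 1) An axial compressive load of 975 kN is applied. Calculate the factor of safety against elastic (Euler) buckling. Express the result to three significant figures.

n ≈ 1.48

Buckling occurs about the weak axis: I_min = h·b³/12 with b = 135 mm (the shorter side).
I_min = 189×135³/12 = 3.875×10^7 mm⁴
I = 3.875×10^7 mm⁴ = 3.875×10^-5 m⁴
Effective length L_e = K·L = 1 × 4.38 = 4.380 m
P_cr = π²EI / L_e² = π² × 72.3×10⁹ × 3.875×10^-5 / 4.380² = 1.441×10^6 N
Factor of safety n = P_cr / P = 1441.4 / 975 = 1.48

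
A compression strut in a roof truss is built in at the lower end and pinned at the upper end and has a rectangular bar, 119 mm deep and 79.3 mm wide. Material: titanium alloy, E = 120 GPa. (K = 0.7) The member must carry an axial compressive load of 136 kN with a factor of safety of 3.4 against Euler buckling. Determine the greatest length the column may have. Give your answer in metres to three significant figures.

L_max ≈ 5.08 m

Buckling occurs about the weak axis: I_min = h·b³/12 with b = 79.3 mm (the shorter side).
I_min = 119×79.3³/12 = 4.945×10^6 mm⁴
I = 4.945×10^-6 m⁴
Required critical load P_cr = n·P = 3.4 × 136 = 462.4 kN = 4.624×10^5 N
From P_cr = π²EI/(K·L)²:  L = (1/K)·√(π²EI/P_cr) = (1/0.7)·√(π²×1.20×10^11×4.945×10^-6/4.624×10^5)
L = 5.08 m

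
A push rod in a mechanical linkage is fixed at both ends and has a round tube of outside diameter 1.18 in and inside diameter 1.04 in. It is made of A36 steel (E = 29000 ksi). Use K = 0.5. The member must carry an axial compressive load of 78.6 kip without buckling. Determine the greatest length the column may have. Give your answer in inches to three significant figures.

L_max ≈ 23.4 in

d_o = 1.18 in, d_i = 1.04 in
I = π(d_o⁴ − d_i⁴)/64 = π(1.18⁴ − 1.040⁴)/64 = 3.774×10^-2 in⁴
At the buckling limit P_cr = P = 7.860×10^4 lb
From P_cr = π²EI/(K·L)²:  L = (1/K)·√(π²EI/P_cr) = (1/0.5)·√(π²×2.90×10^7×3.774×10^-2/7.860×10^4)
L = 23.4 in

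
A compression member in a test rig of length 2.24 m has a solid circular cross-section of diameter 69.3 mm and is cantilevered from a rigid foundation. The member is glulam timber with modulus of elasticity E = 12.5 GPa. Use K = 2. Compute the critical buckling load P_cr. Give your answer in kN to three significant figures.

P_cr ≈ 6.96 kN

I = πd⁴/64 = π×69.3⁴/64 = 1.132×10^6 mm⁴
I = 1.132×10^6 mm⁴ = 1.132×10^-6 m⁴
Effective length L_e = K·L = 2 × 2.24 = 4.480 m
P_cr = π²EI / L_e² = π² × 12.5×10⁹ × 1.132×10^-6 / 4.480² = 6.959×10^3 N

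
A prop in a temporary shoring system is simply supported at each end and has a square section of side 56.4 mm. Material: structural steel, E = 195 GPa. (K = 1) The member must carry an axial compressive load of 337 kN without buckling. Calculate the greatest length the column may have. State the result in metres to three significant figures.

L_max ≈ 2.19 m

I = a⁴/12 = 56.4⁴/12 = 8.432×10^5 mm⁴
I = 8.432×10^-7 m⁴
At the buckling limit P_cr = P = 3.370×10^5 N
From P_cr = π²EI/(K·L)²:  L = (1/K)·√(π²EI/P_cr) = (1/1)·√(π²×1.95×10^11×8.432×10^-7/3.370×10^5)
L = 2.19 m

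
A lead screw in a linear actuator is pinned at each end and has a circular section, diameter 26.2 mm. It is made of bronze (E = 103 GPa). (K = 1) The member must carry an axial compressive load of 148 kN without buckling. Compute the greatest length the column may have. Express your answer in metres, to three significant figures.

L_max ≈ 0.399 m

I = πd⁴/64 = π×26.2⁴/64 = 2.313×10^4 mm⁴
I = 2.313×10^-8 m⁴
At the buckling limit P_cr = P = 1.480×10^5 N
From P_cr = π²EI/(K·L)²:  L = (1/K)·√(π²EI/P_cr) = (1/1)·√(π²×1.03×10^11×2.313×10^-8/1.480×10^5)
L = 0.399 m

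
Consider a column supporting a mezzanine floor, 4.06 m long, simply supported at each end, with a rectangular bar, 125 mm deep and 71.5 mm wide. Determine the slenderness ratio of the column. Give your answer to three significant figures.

λ ≈ 197

For a rectangle r_min = b/√12 = 71.5/√12 = 20.64 mm
L_e = K·L = 1 × 4.06 m = 4.060 m = 4060.0 mm
λ = L_e / r_min = 4060.0 / 20.64 = 197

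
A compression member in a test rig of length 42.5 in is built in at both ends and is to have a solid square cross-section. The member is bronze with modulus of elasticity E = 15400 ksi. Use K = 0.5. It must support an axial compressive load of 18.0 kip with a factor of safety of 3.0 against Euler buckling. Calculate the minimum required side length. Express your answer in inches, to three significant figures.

a ≈ 1.18 in

Required P_cr = n·P = 3.0 × 18.0 = 54.00 kip
L_e = K·L = 0.5 × 42.5 = 21.25 in
Required I = P_cr·L_e²/(π²E) = 5.400×10^4 × 21.25² / (π² × 1.54×10^7) = 0.1604 in⁴
Solid square: I = a⁴/12  ⇒  a = (12I)^(1/4) = (12×0.1604)^(1/4) = 1.18 in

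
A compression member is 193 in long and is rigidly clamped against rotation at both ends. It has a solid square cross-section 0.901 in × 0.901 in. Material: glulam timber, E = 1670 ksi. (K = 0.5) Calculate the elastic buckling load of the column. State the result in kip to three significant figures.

I = a⁴/12 = 0.901⁴/12 = 5.492×10^-2 in⁴
Effective length L_e = K·L = 0.5 × 193 = 96.50 in
P_cr = π²EI / L_e² = π² × 1670×10³ × 5.492×10^-2 / 96.50² = 97.20 lb

P_cr ≈ 0.0972 kip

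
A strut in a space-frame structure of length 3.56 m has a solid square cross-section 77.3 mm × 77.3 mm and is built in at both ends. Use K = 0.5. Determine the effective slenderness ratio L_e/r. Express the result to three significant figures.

For a square r = a/√12 = 77.3/√12 = 22.31 mm
L_e = K·L = 0.5 × 3.56 m = 1.780 m = 1780.0 mm
λ = L_e / r_min = 1780.0 / 22.31 = 79.8

λ ≈ 79.8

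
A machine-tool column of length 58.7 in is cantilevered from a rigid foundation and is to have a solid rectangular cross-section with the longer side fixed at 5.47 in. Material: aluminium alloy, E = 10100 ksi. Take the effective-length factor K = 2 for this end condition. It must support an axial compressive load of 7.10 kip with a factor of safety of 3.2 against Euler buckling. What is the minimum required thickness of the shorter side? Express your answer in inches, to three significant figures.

Required P_cr = n·P = 3.2 × 7.10 = 22.72 kip
L_e = K·L = 2 × 58.7 = 117.4 in
Required I = P_cr·L_e²/(π²E) = 2.272×10^4 × 117.4² / (π² × 1.01×10^7) = 3.141 in⁴
Rectangle, weak axis: I_min = h·b³/12 with h = 5.47 in fixed  ⇒  b = (12I/h)^(1/3) = 1.90 in

b ≈ 1.90 in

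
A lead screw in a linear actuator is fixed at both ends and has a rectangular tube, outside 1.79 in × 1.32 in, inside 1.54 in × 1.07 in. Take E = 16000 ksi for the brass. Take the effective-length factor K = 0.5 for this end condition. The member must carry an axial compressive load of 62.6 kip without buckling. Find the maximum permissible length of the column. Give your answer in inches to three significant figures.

Weak-axis I_min = (h_o·b_o³ − h_i·b_i³)/12 with b_o = 1.32, b_i = 1.070 in (shorter outer/inner sides).
I_min = (1.79×1.32³ − 1.540×1.070³)/12 = 0.1859 in⁴
At the buckling limit P_cr = P = 6.260×10^4 lb
From P_cr = π²EI/(K·L)²:  L = (1/K)·√(π²EI/P_cr) = (1/0.5)·√(π²×1.60×10^7×0.1859/6.260×10^4)
L = 43.3 in

L_max ≈ 43.3 in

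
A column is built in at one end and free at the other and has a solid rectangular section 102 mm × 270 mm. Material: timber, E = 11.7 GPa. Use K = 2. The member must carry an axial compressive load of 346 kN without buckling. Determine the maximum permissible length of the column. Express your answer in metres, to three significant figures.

L_max ≈ 1.41 m

Buckling occurs about the weak axis: I_min = h·b³/12 with b = 102 mm (the shorter side).
I_min = 270×102³/12 = 2.388×10^7 mm⁴
I = 2.388×10^-5 m⁴
At the buckling limit P_cr = P = 3.460×10^5 N
From P_cr = π²EI/(K·L)²:  L = (1/K)·√(π²EI/P_cr) = (1/2)·√(π²×1.17×10^10×2.388×10^-5/3.460×10^5)
L = 1.41 m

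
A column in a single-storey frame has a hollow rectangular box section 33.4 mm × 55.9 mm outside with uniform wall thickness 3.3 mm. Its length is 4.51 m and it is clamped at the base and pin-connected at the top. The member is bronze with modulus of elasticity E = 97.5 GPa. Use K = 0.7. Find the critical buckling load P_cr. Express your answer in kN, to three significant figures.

Inner dimensions: h_i = 55.9 − 2×3.3 = 49.30 mm, b_i = 33.4 − 2×3.3 = 26.80 mm
Weak-axis I_min = (h_o·b_o³ − h_i·b_i³)/12 with b_o = 33.4, b_i = 26.80 mm (shorter outer/inner sides).
I_min = (55.9×33.4³ − 49.30×26.80³)/12 = 9.449×10^4 mm⁴
I = 9.449×10^4 mm⁴ = 9.449×10^-8 m⁴
Effective length L_e = K·L = 0.7 × 4.51 = 3.157 m
P_cr = π²EI / L_e² = π² × 97.5×10⁹ × 9.449×10^-8 / 3.157² = 9.123×10^3 N

P_cr ≈ 9.12 kN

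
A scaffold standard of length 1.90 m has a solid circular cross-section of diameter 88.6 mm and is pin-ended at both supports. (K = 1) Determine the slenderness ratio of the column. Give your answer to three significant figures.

I = πd⁴/64 = π×88.6⁴/64 = 3.025×10^6 mm⁴
A = 6.165×10^3 mm²;  r_min = √(I/A) = √(3.025×10^6/6.165×10^3) = 22.15 mm
L_e = K·L = 1 × 1.90 m = 1.900 m = 1900.0 mm
λ = L_e / r_min = 1900.0 / 22.15 = 85.8

λ ≈ 85.8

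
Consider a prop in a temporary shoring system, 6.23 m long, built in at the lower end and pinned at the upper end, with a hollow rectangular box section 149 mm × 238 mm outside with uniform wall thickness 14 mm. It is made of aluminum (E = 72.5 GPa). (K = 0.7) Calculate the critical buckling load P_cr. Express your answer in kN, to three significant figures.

Inner dimensions: h_i = 238 − 2×14 = 210.0 mm, b_i = 149 − 2×14 = 121.0 mm
Weak-axis I_min = (h_o·b_o³ − h_i·b_i³)/12 with b_o = 149, b_i = 121.0 mm (shorter outer/inner sides).
I_min = (238×149³ − 210.0×121.0³)/12 = 3.461×10^7 mm⁴
I = 3.461×10^7 mm⁴ = 3.461×10^-5 m⁴
Effective length L_e = K·L = 0.7 × 6.23 = 4.361 m
P_cr = π²EI / L_e² = π² × 72.5×10⁹ × 3.461×10^-5 / 4.361² = 1.302×10^6 N

P_cr ≈ 1300 kN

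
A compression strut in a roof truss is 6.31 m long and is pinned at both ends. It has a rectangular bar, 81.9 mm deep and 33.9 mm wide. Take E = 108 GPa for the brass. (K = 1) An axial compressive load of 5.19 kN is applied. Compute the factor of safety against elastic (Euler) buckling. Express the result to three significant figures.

Buckling occurs about the weak axis: I_min = h·b³/12 with b = 33.9 mm (the shorter side).
I_min = 81.9×33.9³/12 = 2.659×10^5 mm⁴
I = 2.659×10^5 mm⁴ = 2.659×10^-7 m⁴
Effective length L_e = K·L = 1 × 6.31 = 6.310 m
P_cr = π²EI / L_e² = π² × 108×10⁹ × 2.659×10^-7 / 6.310² = 7.118×10^3 N
Factor of safety n = P_cr / P = 7.1181 / 5.19 = 1.37

n ≈ 1.37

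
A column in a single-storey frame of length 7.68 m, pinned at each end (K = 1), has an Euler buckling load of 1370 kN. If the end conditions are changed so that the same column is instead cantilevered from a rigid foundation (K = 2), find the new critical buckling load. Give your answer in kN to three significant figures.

P_cr ∝ 1/K², so P_cr,new = P_cr,old × (K_old/K_new)² = 1370 × (1/2)²
= 1370 × 0.2500 = 342 kN

P_cr ≈ 342 kN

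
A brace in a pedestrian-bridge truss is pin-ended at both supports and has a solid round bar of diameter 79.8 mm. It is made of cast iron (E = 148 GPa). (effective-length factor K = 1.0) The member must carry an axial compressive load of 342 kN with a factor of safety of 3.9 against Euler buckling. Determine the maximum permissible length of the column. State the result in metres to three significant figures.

I = πd⁴/64 = π×79.8⁴/64 = 1.991×10^6 mm⁴
I = 1.991×10^-6 m⁴
Required critical load P_cr = n·P = 3.9 × 342 = 1334 kN = 1.334×10^6 N
From P_cr = π²EI/(K·L)²:  L = (1/K)·√(π²EI/P_cr) = (1/1)·√(π²×1.48×10^11×1.991×10^-6/1.334×10^6)
L = 1.48 m

L_max ≈ 1.48 m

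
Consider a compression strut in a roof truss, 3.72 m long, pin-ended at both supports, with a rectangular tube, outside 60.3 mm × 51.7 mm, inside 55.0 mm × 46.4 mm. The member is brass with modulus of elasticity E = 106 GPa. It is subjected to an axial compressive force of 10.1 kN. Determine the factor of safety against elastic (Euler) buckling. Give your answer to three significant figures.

Weak-axis I_min = (h_o·b_o³ − h_i·b_i³)/12 with b_o = 51.7, b_i = 46.40 mm (shorter outer/inner sides).
I_min = (60.3×51.7³ − 55.00×46.40³)/12 = 2.365×10^5 mm⁴
I = 2.365×10^5 mm⁴ = 2.365×10^-7 m⁴
Effective length L_e = K·L = 1 × 3.72 = 3.720 m
P_cr = π²EI / L_e² = π² × 106×10⁹ × 2.365×10^-7 / 3.720² = 1.788×10^4 N
Factor of safety n = P_cr / P = 17.882 / 10.1 = 1.77

n ≈ 1.77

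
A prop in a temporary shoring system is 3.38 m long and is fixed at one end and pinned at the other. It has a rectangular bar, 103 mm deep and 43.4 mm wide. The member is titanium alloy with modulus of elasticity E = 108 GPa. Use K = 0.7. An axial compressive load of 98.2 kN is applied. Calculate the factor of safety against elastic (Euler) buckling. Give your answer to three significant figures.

n ≈ 1.36

Buckling occurs about the weak axis: I_min = h·b³/12 with b = 43.4 mm (the shorter side).
I_min = 103×43.4³/12 = 7.017×10^5 mm⁴
I = 7.017×10^5 mm⁴ = 7.017×10^-7 m⁴
Effective length L_e = K·L = 0.7 × 3.38 = 2.366 m
P_cr = π²EI / L_e² = π² × 108×10⁹ × 7.017×10^-7 / 2.366² = 1.336×10^5 N
Factor of safety n = P_cr / P = 133.60 / 98.2 = 1.36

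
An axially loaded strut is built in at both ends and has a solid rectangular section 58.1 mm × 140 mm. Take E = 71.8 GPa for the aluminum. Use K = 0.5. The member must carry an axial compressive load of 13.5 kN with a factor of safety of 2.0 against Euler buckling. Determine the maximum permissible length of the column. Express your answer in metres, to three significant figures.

L_max ≈ 15.5 m

Buckling occurs about the weak axis: I_min = h·b³/12 with b = 58.1 mm (the shorter side).
I_min = 140×58.1³/12 = 2.288×10^6 mm⁴
I = 2.288×10^-6 m⁴
Required critical load P_cr = n·P = 2.0 × 13.5 = 27.00 kN = 2.700×10^4 N
From P_cr = π²EI/(K·L)²:  L = (1/K)·√(π²EI/P_cr) = (1/0.5)·√(π²×7.18×10^10×2.288×10^-6/2.700×10^4)
L = 15.5 m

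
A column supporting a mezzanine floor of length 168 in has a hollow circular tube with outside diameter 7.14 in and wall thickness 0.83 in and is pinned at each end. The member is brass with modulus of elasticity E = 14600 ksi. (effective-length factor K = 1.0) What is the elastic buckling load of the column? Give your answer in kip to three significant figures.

P_cr ≈ 425 kip

Inner diameter d_i = 7.14 − 2×0.83 = 5.480 in
I = π(d_o⁴ − d_i⁴)/64 = π(7.14⁴ − 5.480⁴)/64 = 83.31 in⁴
Effective length L_e = K·L = 1 × 168 = 168.0 in
P_cr = π²EI / L_e² = π² × 14600×10³ × 83.31 / 168.0² = 4.253×10^5 lb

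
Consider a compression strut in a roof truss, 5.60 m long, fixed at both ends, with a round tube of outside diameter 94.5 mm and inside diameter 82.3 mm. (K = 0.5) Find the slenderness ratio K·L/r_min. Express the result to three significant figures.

d_o = 94.5 mm, d_i = 82.3 mm
I = π(d_o⁴ − d_i⁴)/64 = π(94.5⁴ − 82.30⁴)/64 = 1.663×10^6 mm⁴
A = 1.694×10^3 mm²;  r_min = √(I/A) = √(1.663×10^6/1.694×10^3) = 31.33 mm
L_e = K·L = 0.5 × 5.60 m = 2.800 m = 2800.0 mm
λ = L_e / r_min = 2800.0 / 31.33 = 89.4

λ ≈ 89.4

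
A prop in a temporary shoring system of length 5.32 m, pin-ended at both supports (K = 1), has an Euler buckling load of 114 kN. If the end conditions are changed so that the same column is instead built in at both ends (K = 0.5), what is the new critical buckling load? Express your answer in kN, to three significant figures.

P_cr ≈ 456 kN

P_cr ∝ 1/K², so P_cr,new = P_cr,old × (K_old/K_new)² = 114 × (1/0.5)²
= 114 × 4.000 = 456 kN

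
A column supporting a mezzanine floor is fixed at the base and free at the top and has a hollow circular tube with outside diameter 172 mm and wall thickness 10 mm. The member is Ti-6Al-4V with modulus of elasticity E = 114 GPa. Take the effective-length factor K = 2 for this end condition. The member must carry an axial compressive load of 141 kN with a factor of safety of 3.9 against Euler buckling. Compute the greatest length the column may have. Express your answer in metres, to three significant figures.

Inner diameter d_i = 172 − 2×10 = 152.0 mm
I = π(d_o⁴ − d_i⁴)/64 = π(172⁴ − 152.0⁴)/64 = 1.676×10^7 mm⁴
I = 1.676×10^-5 m⁴
Required critical load P_cr = n·P = 3.9 × 141 = 549.9 kN = 5.499×10^5 N
From P_cr = π²EI/(K·L)²:  L = (1/K)·√(π²EI/P_cr) = (1/2)·√(π²×1.14×10^11×1.676×10^-5/5.499×10^5)
L = 2.93 m

L_max ≈ 2.93 m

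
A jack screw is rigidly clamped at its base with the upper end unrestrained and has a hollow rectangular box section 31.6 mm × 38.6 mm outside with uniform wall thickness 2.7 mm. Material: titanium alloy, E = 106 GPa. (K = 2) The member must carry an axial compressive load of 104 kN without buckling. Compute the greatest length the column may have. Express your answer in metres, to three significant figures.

L_max ≈ 0.361 m

Inner dimensions: h_i = 38.6 − 2×2.7 = 33.20 mm, b_i = 31.6 − 2×2.7 = 26.20 mm
Weak-axis I_min = (h_o·b_o³ − h_i·b_i³)/12 with b_o = 31.6, b_i = 26.20 mm (shorter outer/inner sides).
I_min = (38.6×31.6³ − 33.20×26.20³)/12 = 5.174×10^4 mm⁴
I = 5.174×10^-8 m⁴
At the buckling limit P_cr = P = 1.040×10^5 N
From P_cr = π²EI/(K·L)²:  L = (1/K)·√(π²EI/P_cr) = (1/2)·√(π²×1.06×10^11×5.174×10^-8/1.040×10^5)
L = 0.361 m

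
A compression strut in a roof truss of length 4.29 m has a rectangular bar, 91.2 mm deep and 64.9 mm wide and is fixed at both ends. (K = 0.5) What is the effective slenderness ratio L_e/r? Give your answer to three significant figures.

λ ≈ 114

For a rectangle r_min = b/√12 = 64.9/√12 = 18.74 mm
L_e = K·L = 0.5 × 4.29 m = 2.145 m = 2145.0 mm
λ = L_e / r_min = 2145.0 / 18.74 = 114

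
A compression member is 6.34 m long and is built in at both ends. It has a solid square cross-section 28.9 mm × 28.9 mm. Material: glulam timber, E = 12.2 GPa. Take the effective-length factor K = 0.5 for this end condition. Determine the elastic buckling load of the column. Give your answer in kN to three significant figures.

P_cr ≈ 0.697 kN

I = a⁴/12 = 28.9⁴/12 = 5.813×10^4 mm⁴
I = 5.813×10^4 mm⁴ = 5.813×10^-8 m⁴
Effective length L_e = K·L = 0.5 × 6.34 = 3.170 m
P_cr = π²EI / L_e² = π² × 12.2×10⁹ × 5.813×10^-8 / 3.170² = 696.5 N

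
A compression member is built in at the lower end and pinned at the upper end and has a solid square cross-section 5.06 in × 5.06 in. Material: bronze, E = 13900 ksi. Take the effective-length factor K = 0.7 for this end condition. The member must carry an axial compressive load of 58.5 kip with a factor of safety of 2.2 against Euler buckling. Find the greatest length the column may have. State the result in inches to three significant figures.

L_max ≈ 345 in

I = a⁴/12 = 5.06⁴/12 = 54.63 in⁴
Required critical load P_cr = n·P = 2.2 × 58.5 = 128.7 kip = 1.287×10^5 lb
From P_cr = π²EI/(K·L)²:  L = (1/K)·√(π²EI/P_cr) = (1/0.7)·√(π²×1.39×10^7×54.63/1.287×10^5)
L = 345 in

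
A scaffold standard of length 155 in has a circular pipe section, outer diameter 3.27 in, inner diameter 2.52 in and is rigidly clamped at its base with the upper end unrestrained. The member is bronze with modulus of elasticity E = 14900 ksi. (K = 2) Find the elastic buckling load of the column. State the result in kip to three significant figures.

d_o = 3.27 in, d_i = 2.52 in
I = π(d_o⁴ − d_i⁴)/64 = π(3.27⁴ − 2.520⁴)/64 = 3.633 in⁴
Effective length L_e = K·L = 2 × 155 = 310.0 in
P_cr = π²EI / L_e² = π² × 14900×10³ × 3.633 / 310.0² = 5.559×10^3 lb

P_cr ≈ 5.56 kip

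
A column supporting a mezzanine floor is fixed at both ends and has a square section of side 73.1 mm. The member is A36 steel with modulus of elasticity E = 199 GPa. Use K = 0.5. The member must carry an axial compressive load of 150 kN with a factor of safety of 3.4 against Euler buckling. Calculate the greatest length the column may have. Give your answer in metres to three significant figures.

L_max ≈ 6.05 m

I = a⁴/12 = 73.1⁴/12 = 2.380×10^6 mm⁴
I = 2.380×10^-6 m⁴
Required critical load P_cr = n·P = 3.4 × 150 = 510.0 kN = 5.100×10^5 N
From P_cr = π²EI/(K·L)²:  L = (1/K)·√(π²EI/P_cr) = (1/0.5)·√(π²×1.99×10^11×2.380×10^-6/5.100×10^5)
L = 6.05 m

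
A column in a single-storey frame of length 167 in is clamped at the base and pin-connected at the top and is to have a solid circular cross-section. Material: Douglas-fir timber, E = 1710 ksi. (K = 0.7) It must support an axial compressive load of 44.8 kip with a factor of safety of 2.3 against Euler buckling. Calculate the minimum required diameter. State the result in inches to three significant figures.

d ≈ 6.42 in

Required P_cr = n·P = 2.3 × 44.8 = 103.0 kip
L_e = K·L = 0.7 × 167 = 116.9 in
Required I = P_cr·L_e²/(π²E) = 1.030×10^5 × 116.9² / (π² × 1.71×10^6) = 83.43 in⁴
Solid circle: I = πd⁴/64  ⇒  d = (64I/π)^(1/4) = (64×83.43/π)^(1/4) = 6.42 in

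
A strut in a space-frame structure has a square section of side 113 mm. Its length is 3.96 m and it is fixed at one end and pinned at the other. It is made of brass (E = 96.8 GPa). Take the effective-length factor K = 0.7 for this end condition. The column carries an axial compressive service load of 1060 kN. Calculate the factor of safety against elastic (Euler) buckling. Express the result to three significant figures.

I = a⁴/12 = 113⁴/12 = 1.359×10^7 mm⁴
I = 1.359×10^7 mm⁴ = 1.359×10^-5 m⁴
Effective length L_e = K·L = 0.7 × 3.96 = 2.772 m
P_cr = π²EI / L_e² = π² × 96.8×10⁹ × 1.359×10^-5 / 2.772² = 1.689×10^6 N
Factor of safety n = P_cr / P = 1689.4 / 1060 = 1.59

n ≈ 1.59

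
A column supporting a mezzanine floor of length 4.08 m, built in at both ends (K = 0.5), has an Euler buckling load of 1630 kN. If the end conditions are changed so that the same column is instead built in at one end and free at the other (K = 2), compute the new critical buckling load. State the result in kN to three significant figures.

P_cr ∝ 1/K², so P_cr,new = P_cr,old × (K_old/K_new)² = 1630 × (0.5/2)²
= 1630 × 0.06250 = 102 kN

P_cr ≈ 102 kN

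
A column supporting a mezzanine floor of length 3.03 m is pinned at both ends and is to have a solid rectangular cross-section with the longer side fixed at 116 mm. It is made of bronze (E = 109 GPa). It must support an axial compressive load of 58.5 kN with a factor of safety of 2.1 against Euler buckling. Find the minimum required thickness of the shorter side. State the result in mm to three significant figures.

Required P_cr = n·P = 2.1 × 58.5 = 122.8 kN
L_e = K·L = 1 × 3.03 = 3.030 m
Required I = P_cr·L_e²/(π²E) = 1.228×10^5 × 3.030² / (π² × 1.09×10^11) = 1.048×10^-6 m⁴
I_req = 1.048×10^6 mm⁴
Rectangle, weak axis: I_min = h·b³/12 with h = 116 mm fixed  ⇒  b = (12I/h)^(1/3) = 47.7 mm

b ≈ 47.7 mm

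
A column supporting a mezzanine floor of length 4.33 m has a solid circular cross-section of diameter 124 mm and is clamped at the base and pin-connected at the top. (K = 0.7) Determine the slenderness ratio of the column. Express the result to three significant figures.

I = πd⁴/64 = π×124⁴/64 = 1.161×10^7 mm⁴
A = 1.208×10^4 mm²;  r_min = √(I/A) = √(1.161×10^7/1.208×10^4) = 31.00 mm
L_e = K·L = 0.7 × 4.33 m = 3.031 m = 3031.0 mm
λ = L_e / r_min = 3031.0 / 31.00 = 97.8

λ ≈ 97.8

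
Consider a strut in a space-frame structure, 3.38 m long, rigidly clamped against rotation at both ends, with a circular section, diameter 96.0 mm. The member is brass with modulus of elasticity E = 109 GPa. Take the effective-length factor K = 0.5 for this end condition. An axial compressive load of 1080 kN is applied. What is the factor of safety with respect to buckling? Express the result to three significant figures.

n ≈ 1.45

I = πd⁴/64 = π×96.0⁴/64 = 4.169×10^6 mm⁴
I = 4.169×10^6 mm⁴ = 4.169×10^-6 m⁴
Effective length L_e = K·L = 0.5 × 3.38 = 1.690 m
P_cr = π²EI / L_e² = π² × 109×10⁹ × 4.169×10^-6 / 1.690² = 1.570×10^6 N
Factor of safety n = P_cr / P = 1570.4 / 1080 = 1.45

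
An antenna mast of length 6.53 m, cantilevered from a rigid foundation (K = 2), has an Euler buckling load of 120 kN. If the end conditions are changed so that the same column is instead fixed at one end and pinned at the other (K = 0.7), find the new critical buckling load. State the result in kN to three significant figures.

P_cr ≈ 980 kN

P_cr ∝ 1/K², so P_cr,new = P_cr,old × (K_old/K_new)² = 120 × (2/0.7)²
= 120 × 8.163 = 980 kN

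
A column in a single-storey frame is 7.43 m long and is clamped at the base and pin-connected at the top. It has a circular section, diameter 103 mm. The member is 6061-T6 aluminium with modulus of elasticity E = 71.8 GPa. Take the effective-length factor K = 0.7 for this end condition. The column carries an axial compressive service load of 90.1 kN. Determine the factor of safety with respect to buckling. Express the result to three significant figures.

I = πd⁴/64 = π×103⁴/64 = 5.525×10^6 mm⁴
I = 5.525×10^6 mm⁴ = 5.525×10^-6 m⁴
Effective length L_e = K·L = 0.7 × 7.43 = 5.201 m
P_cr = π²EI / L_e² = π² × 71.8×10⁹ × 5.525×10^-6 / 5.201² = 1.447×10^5 N
Factor of safety n = P_cr / P = 144.73 / 90.1 = 1.61

n ≈ 1.61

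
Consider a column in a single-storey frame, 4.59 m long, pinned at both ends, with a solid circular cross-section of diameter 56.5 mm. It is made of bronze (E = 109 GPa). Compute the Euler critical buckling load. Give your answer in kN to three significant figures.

P_cr ≈ 25.5 kN

I = πd⁴/64 = π×56.5⁴/64 = 5.002×10^5 mm⁴
I = 5.002×10^5 mm⁴ = 5.002×10^-7 m⁴
Effective length L_e = K·L = 1 × 4.59 = 4.590 m
P_cr = π²EI / L_e² = π² × 109×10⁹ × 5.002×10^-7 / 4.590² = 2.554×10^4 N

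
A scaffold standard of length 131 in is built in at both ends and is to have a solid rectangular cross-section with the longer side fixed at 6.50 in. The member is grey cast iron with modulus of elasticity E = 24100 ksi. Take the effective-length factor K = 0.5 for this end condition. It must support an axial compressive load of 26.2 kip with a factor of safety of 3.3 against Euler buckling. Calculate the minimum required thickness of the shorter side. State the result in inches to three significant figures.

Required P_cr = n·P = 3.3 × 26.2 = 86.46 kip
L_e = K·L = 0.5 × 131 = 65.50 in
Required I = P_cr·L_e²/(π²E) = 8.646×10^4 × 65.50² / (π² × 2.41×10^7) = 1.559 in⁴
Rectangle, weak axis: I_min = h·b³/12 with h = 6.50 in fixed  ⇒  b = (12I/h)^(1/3) = 1.42 in

b ≈ 1.42 in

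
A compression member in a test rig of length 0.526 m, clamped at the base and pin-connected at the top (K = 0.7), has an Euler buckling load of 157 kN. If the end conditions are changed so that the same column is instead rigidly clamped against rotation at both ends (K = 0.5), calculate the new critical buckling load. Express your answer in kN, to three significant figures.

P_cr ≈ 308 kN

P_cr ∝ 1/K², so P_cr,new = P_cr,old × (K_old/K_new)² = 157 × (0.7/0.5)²
= 157 × 1.960 = 308 kN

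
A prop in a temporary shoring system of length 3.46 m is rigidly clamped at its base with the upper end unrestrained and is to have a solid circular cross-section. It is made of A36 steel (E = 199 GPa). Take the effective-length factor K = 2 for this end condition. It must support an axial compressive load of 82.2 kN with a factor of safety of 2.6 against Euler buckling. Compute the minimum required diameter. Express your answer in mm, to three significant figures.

Required P_cr = n·P = 2.6 × 82.2 = 213.7 kN
L_e = K·L = 2 × 3.46 = 6.920 m
Required I = P_cr·L_e²/(π²E) = 2.137×10^5 × 6.920² / (π² × 1.99×10^11) = 5.211×10^-6 m⁴
I_req = 5.211×10^6 mm⁴
Solid circle: I = πd⁴/64  ⇒  d = (64I/π)^(1/4) = (64×5.211×10^6/π)^(1/4) = 102 mm

d ≈ 102 mm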